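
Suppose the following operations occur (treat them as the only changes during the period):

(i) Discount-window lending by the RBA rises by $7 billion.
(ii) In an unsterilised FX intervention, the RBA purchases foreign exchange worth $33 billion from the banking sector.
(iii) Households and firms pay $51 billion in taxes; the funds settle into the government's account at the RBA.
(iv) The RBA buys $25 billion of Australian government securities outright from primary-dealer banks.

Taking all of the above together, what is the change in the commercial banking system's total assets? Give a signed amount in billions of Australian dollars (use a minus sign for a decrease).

-$44 billion

RBA balance sheet:
  Assets:      Securities +$25B, Loans to banks +$7B, Foreign assets +$33B
  Liabilities: Bank reserves +$14B, Government deposits +$51B
Commercial banking system:
  Assets:      Reserves at CB +$14B, Securities −$25B, Foreign assets −$33B
  Liabilities: Checkable deposits −$51B, Borrowings from CB +$7B
Change in total bank assets = -$44 billion.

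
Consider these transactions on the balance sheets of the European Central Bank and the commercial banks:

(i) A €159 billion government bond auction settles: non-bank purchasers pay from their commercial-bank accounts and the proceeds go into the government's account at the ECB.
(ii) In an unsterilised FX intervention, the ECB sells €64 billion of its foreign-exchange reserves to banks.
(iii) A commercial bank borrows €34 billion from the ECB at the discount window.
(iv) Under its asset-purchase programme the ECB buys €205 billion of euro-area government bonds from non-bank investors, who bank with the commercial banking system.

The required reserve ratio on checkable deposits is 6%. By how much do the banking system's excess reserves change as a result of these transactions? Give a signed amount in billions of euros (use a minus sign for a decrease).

Government account inflow €159 billion: reserves −€159B, deposits −€159B.
FX sale €64 billion: reserves −€64B, deposits 0.
Discount-window loan €34 billion: reserves +€34B, deposits 0.
Asset purchase (from non-banks) €205 billion: reserves +€205B, deposits +€205B.
Totals: Δreserves = +€16B, Δdeposits = +€46B.
Δrequired reserves = 6% × +€46B = +€2.76B.
Δexcess reserves = Δreserves − Δrequired = +€16B − (+€2.76B) = +€13.24 billion.

+€13.24 billion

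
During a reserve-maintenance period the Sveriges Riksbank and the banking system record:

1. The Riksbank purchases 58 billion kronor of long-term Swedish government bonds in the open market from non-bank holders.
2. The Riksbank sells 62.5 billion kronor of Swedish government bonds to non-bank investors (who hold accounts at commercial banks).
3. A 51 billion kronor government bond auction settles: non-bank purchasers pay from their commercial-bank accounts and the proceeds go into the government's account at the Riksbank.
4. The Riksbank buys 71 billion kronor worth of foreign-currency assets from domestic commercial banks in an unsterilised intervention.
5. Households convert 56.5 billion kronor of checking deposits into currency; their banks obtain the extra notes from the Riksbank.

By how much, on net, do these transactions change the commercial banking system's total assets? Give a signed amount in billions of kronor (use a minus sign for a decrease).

Asset purchase (from non-banks) 58 billion kronor: bank balance sheets expand → +58B.
Asset sale (to non-banks) 62.5 billion kronor: bank balance sheets shrink → −62.5B.
Government account inflow 51 billion kronor: bank balance sheets shrink → −51B.
FX purchase 71 billion kronor: just an asset swap on bank balance sheets → 0.
Currency withdrawal 56.5 billion kronor: bank balance sheets shrink → −56.5B.
Net: 58 − 62.5 − 51 + 0 − 56.5 = -112 billion.

-112 billion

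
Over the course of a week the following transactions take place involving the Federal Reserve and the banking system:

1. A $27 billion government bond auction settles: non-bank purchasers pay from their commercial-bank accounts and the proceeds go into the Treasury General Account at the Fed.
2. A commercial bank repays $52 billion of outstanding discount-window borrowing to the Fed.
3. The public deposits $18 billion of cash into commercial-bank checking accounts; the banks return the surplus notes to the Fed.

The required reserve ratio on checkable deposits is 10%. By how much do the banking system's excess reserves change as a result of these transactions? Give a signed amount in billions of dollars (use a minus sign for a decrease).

Government account inflow $27 billion: reserves −$27B, deposits −$27B.
Discount-window repayment $52 billion: reserves −$52B, deposits 0.
Currency deposit $18 billion: reserves +$18B, deposits +$18B.
Totals: Δreserves = −$61B, Δdeposits = −$9B.
Δrequired reserves = 10% × −$9B = −$0.9B.
Δexcess reserves = Δreserves − Δrequired = −$61B − (−$0.9B) = -$60.1 billion.

-$60.1 billion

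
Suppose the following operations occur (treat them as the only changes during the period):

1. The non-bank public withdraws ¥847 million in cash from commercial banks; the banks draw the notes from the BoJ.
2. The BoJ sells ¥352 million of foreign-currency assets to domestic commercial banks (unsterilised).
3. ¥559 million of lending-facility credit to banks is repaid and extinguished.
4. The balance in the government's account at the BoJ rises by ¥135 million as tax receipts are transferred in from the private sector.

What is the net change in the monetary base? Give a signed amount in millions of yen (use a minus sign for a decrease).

-¥1046 million

BoJ balance sheet:
  Assets:      Loans to banks −¥559M, Foreign assets −¥352M
  Liabilities: Bank reserves −¥1893M, Currency in circulation +¥847M, Government deposits +¥135M
Commercial banking system:
  Assets:      Reserves at CB −¥1893M, Foreign assets +¥352M
  Liabilities: Checkable deposits −¥982M, Borrowings from CB −¥559M
Monetary base = currency + reserves: +¥847M + (−¥1893M) = -¥1046 million.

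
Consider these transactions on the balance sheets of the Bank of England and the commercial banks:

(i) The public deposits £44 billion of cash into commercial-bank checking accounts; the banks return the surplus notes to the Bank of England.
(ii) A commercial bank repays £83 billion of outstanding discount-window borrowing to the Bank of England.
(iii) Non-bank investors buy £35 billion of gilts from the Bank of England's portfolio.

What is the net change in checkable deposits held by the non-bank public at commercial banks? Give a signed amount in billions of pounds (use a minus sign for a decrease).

Currency deposit £44 billion: non-bank counterparties' bank balances rise → +£44B.
Discount-window repayment £83 billion: the counterparty is a bank, so public deposits are unchanged → 0.
Asset sale (to non-banks) £35 billion: non-bank counterparties' bank balances fall → −£35B.
Net: 44 + 0 − 35 = +£9 billion.

+£9 billion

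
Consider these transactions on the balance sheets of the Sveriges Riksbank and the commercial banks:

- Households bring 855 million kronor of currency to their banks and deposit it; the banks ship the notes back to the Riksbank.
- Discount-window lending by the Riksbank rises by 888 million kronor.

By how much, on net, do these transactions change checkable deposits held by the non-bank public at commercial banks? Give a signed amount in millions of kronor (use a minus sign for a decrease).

+855 million

Currency deposit 855 million kronor: non-bank counterparties' bank balances rise → +855M.
Discount-window loan 888 million kronor: the counterparty is a bank, so public deposits are unchanged → 0.
Net: 855 + 0 = +855 million.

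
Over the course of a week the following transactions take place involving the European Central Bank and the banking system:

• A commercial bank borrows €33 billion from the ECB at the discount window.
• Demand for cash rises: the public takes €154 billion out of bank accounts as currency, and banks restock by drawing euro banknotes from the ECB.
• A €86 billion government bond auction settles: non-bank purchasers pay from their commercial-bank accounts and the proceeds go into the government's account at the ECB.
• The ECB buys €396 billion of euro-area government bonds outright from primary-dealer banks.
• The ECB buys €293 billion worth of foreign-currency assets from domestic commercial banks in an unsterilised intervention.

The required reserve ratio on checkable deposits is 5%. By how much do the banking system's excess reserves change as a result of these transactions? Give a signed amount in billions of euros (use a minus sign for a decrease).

+€494 billion

Discount-window loan €33 billion: reserves +€33B, deposits 0.
Currency withdrawal €154 billion: reserves −€154B, deposits −€154B.
Government account inflow €86 billion: reserves −€86B, deposits −€86B.
OMO purchase (from banks) €396 billion: reserves +€396B, deposits 0.
FX purchase €293 billion: reserves +€293B, deposits 0.
Totals: Δreserves = +€482B, Δdeposits = −€240B.
Δrequired reserves = 5% × −€240B = −€12B.
Δexcess reserves = Δreserves − Δrequired = +€482B − (−€12B) = +€494 billion.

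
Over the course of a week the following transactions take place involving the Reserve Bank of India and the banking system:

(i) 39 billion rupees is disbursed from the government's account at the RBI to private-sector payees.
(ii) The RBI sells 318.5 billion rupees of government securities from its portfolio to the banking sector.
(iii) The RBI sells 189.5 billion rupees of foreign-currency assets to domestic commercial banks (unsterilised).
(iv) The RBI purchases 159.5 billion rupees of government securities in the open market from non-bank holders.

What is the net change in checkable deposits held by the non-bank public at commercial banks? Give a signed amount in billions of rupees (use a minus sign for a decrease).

+198.5 billion

Government spending 39 billion rupees: non-bank counterparties' bank balances rise → +39B.
OMO sale (to banks) 318.5 billion rupees: the counterparty is a bank, so public deposits are unchanged → 0.
FX sale 189.5 billion rupees: the counterparty is a bank, so public deposits are unchanged → 0.
Asset purchase (from non-banks) 159.5 billion rupees: non-bank counterparties' bank balances rise → +159.5B.
Net: 39 + 0 + 0 + 159.5 = +198.5 billion.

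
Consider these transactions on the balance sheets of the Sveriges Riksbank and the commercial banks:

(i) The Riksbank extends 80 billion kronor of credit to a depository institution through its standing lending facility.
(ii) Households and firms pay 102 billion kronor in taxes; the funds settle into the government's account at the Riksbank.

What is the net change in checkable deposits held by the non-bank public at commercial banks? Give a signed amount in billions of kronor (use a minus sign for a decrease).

-102 billion

Riksbank balance sheet:
  Assets:      Loans to banks +80B
  Liabilities: Bank reserves −22B, Government deposits +102B
Commercial banking system:
  Assets:      Reserves at CB −22B
  Liabilities: Checkable deposits −102B, Borrowings from CB +80B
So the change in checkable deposits held by the non-bank public at commercial banks is -102 billion.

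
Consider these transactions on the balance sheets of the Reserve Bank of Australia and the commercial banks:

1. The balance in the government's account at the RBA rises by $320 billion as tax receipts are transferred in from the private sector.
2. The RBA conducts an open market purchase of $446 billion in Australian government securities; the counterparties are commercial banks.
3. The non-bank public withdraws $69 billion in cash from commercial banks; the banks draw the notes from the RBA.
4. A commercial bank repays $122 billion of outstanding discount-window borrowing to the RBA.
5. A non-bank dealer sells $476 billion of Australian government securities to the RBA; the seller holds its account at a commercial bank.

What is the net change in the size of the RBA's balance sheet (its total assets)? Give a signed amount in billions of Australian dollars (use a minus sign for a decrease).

Government account inflow $320 billion: only the composition of liabilities changes → 0.
OMO purchase (from banks) $446 billion: an RBA asset is acquired → +$446B.
Currency withdrawal $69 billion: only the composition of liabilities changes → 0.
Discount-window repayment $122 billion: an RBA asset is shed → −$122B.
Asset purchase (from non-banks) $476 billion: an RBA asset is acquired → +$476B.
Net: 0 + 446 + 0 − 122 + 476 = +$800 billion.

+$800 billion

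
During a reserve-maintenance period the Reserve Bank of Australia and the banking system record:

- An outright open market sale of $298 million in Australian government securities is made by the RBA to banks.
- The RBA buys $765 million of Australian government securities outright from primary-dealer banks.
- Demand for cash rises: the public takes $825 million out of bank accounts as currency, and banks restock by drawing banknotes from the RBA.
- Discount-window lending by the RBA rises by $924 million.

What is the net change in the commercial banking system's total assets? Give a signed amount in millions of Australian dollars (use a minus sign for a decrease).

+$99 million

RBA balance sheet:
  Assets:      Securities +$467M, Loans to banks +$924M
  Liabilities: Bank reserves +$566M, Currency in circulation +$825M
Commercial banking system:
  Assets:      Reserves at CB +$566M, Securities −$467M
  Liabilities: Checkable deposits −$825M, Borrowings from CB +$924M
Change in total bank assets = +$99 million.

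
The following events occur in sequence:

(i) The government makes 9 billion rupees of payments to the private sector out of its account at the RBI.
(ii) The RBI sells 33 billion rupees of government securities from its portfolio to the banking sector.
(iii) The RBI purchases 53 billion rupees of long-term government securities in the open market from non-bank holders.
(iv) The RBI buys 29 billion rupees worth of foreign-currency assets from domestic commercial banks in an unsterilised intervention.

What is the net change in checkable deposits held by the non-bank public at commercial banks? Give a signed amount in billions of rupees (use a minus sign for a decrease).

Government spending 9 billion rupees: non-bank counterparties' bank balances rise → +9B.
OMO sale (to banks) 33 billion rupees: the counterparty is a bank, so public deposits are unchanged → 0.
Asset purchase (from non-banks) 53 billion rupees: non-bank counterparties' bank balances rise → +53B.
FX purchase 29 billion rupees: the counterparty is a bank, so public deposits are unchanged → 0.
Net: 9 + 0 + 53 + 0 = +62 billion.

+62 billion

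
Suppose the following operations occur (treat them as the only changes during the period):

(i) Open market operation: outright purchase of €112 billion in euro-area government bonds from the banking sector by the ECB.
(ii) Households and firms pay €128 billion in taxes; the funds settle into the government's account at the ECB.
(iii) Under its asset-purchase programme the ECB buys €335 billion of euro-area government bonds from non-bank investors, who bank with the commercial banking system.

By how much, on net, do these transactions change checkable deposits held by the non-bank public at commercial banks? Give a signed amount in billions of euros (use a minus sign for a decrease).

OMO purchase (from banks) €112 billion: the counterparty is a bank, so public deposits are unchanged → 0.
Government account inflow €128 billion: non-bank counterparties' bank balances fall → −€128B.
Asset purchase (from non-banks) €335 billion: non-bank counterparties' bank balances rise → +€335B.
Net: 0 − 128 + 335 = +€207 billion.

+€207 billion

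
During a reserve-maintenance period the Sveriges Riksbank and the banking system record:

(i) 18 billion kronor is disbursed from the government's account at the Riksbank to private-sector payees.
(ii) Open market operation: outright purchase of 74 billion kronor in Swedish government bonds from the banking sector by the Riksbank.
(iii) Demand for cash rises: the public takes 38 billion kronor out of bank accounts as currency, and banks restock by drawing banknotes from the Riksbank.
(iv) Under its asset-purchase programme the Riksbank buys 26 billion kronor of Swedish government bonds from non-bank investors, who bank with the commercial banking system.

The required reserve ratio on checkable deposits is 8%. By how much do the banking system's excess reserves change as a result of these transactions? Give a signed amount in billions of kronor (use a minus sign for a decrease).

+79.52 billion

Government spending 18 billion kronor: reserves +18B, deposits +18B.
OMO purchase (from banks) 74 billion kronor: reserves +74B, deposits 0.
Currency withdrawal 38 billion kronor: reserves −38B, deposits −38B.
Asset purchase (from non-banks) 26 billion kronor: reserves +26B, deposits +26B.
Totals: Δreserves = +80B, Δdeposits = +6B.
Δrequired reserves = 8% × +6B = +0.48B.
Δexcess reserves = Δreserves − Δrequired = +80B − (+0.48B) = +79.52 billion.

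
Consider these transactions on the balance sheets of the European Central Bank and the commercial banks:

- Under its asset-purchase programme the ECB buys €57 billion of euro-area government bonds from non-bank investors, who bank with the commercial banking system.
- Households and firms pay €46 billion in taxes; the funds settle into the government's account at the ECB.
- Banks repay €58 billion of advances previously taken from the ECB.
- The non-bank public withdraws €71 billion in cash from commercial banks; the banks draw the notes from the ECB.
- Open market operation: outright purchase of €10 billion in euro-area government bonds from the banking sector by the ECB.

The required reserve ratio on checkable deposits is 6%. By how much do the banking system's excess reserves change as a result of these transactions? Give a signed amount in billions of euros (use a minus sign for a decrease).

-€104.4 billion

Asset purchase (from non-banks) €57 billion: reserves +€57B, deposits +€57B.
Government account inflow €46 billion: reserves −€46B, deposits −€46B.
Discount-window repayment €58 billion: reserves −€58B, deposits 0.
Currency withdrawal €71 billion: reserves −€71B, deposits −€71B.
OMO purchase (from banks) €10 billion: reserves +€10B, deposits 0.
Totals: Δreserves = −€108B, Δdeposits = −€60B.
Δrequired reserves = 6% × −€60B = −€3.6B.
Δexcess reserves = Δreserves − Δrequired = −€108B − (−€3.6B) = -€104.4 billion.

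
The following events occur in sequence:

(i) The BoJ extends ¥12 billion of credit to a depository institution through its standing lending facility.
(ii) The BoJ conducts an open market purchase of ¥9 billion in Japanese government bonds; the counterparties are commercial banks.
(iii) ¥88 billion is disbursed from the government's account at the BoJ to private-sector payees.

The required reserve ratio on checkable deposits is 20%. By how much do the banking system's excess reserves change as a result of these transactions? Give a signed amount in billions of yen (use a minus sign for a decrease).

+¥91.4 billion

Discount-window loan ¥12 billion: reserves +¥12B, deposits 0.
OMO purchase (from banks) ¥9 billion: reserves +¥9B, deposits 0.
Government spending ¥88 billion: reserves +¥88B, deposits +¥88B.
Totals: Δreserves = +¥109B, Δdeposits = +¥88B.
Δrequired reserves = 20% × +¥88B = +¥17.6B.
Δexcess reserves = Δreserves − Δrequired = +¥109B − (+¥17.6B) = +¥91.4 billion.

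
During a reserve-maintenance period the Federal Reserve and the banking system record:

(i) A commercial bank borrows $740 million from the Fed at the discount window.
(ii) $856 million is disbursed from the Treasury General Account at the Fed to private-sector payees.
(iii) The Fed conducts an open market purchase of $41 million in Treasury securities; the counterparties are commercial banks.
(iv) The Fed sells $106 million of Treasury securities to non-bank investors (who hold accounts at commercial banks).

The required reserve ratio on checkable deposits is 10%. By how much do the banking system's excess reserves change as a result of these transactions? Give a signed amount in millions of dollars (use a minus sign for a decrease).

+$1456 million

Discount-window loan $740 million: reserves +$740M, deposits 0.
Government spending $856 million: reserves +$856M, deposits +$856M.
OMO purchase (from banks) $41 million: reserves +$41M, deposits 0.
Asset sale (to non-banks) $106 million: reserves −$106M, deposits −$106M.
Totals: Δreserves = +$1531M, Δdeposits = +$750M.
Δrequired reserves = 10% × +$750M = +$75M.
Δexcess reserves = Δreserves − Δrequired = +$1531M − (+$75M) = +$1456 million.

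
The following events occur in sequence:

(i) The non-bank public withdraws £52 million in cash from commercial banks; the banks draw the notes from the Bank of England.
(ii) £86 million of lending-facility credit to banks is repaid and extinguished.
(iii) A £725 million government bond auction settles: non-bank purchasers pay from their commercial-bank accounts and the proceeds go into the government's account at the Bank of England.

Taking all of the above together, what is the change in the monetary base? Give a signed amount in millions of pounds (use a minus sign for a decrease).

-£811 million

Currency withdrawal £52 million: just a shift between currency and reserves — both are base money → 0.
Discount-window repayment £86 million: Bank of England balance sheet contracts → −£86M.
Government account inflow £725 million: reserves shift to a non-base liability → −£725M.
Net: 0 − 86 − 725 = -£811 million.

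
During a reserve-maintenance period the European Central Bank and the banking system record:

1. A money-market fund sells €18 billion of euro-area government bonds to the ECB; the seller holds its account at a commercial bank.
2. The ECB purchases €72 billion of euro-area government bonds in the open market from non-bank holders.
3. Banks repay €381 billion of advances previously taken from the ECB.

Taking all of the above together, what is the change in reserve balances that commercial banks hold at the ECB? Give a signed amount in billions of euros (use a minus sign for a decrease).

Asset purchase (from non-banks) €18 billion: the ECB pays by crediting reserve accounts → +€18B.
Asset purchase (from non-banks) €72 billion: the ECB pays by crediting reserve accounts → +€72B.
Discount-window repayment €381 billion: repayment is debited from reserves → −€381B.
Net: 18 + 72 − 381 = -€291 billion.

-€291 billion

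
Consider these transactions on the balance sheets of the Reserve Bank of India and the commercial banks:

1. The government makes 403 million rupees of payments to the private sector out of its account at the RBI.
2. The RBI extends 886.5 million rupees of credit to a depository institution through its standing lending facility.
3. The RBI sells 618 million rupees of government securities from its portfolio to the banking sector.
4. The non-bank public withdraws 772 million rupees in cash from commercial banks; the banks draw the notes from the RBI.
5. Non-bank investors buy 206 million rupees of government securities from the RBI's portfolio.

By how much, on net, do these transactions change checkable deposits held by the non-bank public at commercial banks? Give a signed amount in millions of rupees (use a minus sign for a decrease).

Government spending 403 million rupees: non-bank counterparties' bank balances rise → +403M.
Discount-window loan 886.5 million rupees: the counterparty is a bank, so public deposits are unchanged → 0.
OMO sale (to banks) 618 million rupees: the counterparty is a bank, so public deposits are unchanged → 0.
Currency withdrawal 772 million rupees: non-bank counterparties' bank balances fall → −772M.
Asset sale (to non-banks) 206 million rupees: non-bank counterparties' bank balances fall → −206M.
Net: 403 + 0 + 0 − 772 − 206 = -575 million.

-575 million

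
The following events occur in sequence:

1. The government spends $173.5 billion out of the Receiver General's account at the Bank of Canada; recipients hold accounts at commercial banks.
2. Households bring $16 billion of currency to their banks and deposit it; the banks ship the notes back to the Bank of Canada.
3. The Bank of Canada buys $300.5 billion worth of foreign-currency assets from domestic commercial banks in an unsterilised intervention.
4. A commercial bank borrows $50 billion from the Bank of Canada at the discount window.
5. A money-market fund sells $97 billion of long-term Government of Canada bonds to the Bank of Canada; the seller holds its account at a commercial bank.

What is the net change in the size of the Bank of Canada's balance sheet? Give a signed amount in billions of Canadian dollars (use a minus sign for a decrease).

Government spending $173.5 billion: only the composition of liabilities changes → 0.
Currency deposit $16 billion: only the composition of liabilities changes → 0.
FX purchase $300.5 billion: a Bank of Canada asset is acquired → +$300.5B.
Discount-window loan $50 billion: a Bank of Canada asset is acquired → +$50B.
Asset purchase (from non-banks) $97 billion: a Bank of Canada asset is acquired → +$97B.
Net: 0 + 0 + 300.5 + 50 + 97 = +$447.5 billion.

+$447.5 billion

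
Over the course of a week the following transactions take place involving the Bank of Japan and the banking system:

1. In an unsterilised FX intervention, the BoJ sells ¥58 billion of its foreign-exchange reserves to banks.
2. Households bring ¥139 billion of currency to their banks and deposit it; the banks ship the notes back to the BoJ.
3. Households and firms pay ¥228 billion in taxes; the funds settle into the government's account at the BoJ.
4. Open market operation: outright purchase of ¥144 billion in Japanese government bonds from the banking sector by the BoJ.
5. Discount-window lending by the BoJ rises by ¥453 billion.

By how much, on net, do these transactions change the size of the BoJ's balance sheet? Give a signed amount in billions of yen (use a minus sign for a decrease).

BoJ balance sheet:
  Assets:      Securities +¥144B, Loans to banks +¥453B, Foreign assets −¥58B
  Liabilities: Bank reserves +¥450B, Currency in circulation −¥139B, Government deposits +¥228B
Change in total BoJ assets = +¥539 billion.

+¥539 billion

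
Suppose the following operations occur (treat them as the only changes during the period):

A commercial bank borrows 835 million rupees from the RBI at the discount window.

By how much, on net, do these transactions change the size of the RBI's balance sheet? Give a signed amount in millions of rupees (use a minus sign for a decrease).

+835 million

Discount-window loan 835 million rupees: an RBI asset is acquired → +835M.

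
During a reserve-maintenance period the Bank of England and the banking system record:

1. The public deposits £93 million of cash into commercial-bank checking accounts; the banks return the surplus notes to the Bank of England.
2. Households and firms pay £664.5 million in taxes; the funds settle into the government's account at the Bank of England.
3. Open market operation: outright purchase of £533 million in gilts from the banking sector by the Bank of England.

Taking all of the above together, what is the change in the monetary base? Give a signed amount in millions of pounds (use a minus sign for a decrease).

Currency deposit £93 million: just a shift between currency and reserves — both are base money → 0.
Government account inflow £664.5 million: reserves shift to a non-base liability → −£664.5M.
OMO purchase (from banks) £533 million: Bank of England balance sheet expands → +£533M.
Net: 0 − 664.5 + 533 = -£131.5 million.

-£131.5 million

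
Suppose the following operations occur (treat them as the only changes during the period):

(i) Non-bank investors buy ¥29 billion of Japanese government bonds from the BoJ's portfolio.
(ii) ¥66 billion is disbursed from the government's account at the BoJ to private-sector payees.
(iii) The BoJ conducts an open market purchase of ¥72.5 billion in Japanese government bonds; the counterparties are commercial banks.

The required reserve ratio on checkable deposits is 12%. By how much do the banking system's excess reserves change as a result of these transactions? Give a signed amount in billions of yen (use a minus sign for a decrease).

Asset sale (to non-banks) ¥29 billion: reserves −¥29B, deposits −¥29B.
Government spending ¥66 billion: reserves +¥66B, deposits +¥66B.
OMO purchase (from banks) ¥72.5 billion: reserves +¥72.5B, deposits 0.
Totals: Δreserves = +¥109.5B, Δdeposits = +¥37B.
Δrequired reserves = 12% × +¥37B = +¥4.44B.
Δexcess reserves = Δreserves − Δrequired = +¥109.5B − (+¥4.44B) = +¥105.06 billion.

+¥105.06 billion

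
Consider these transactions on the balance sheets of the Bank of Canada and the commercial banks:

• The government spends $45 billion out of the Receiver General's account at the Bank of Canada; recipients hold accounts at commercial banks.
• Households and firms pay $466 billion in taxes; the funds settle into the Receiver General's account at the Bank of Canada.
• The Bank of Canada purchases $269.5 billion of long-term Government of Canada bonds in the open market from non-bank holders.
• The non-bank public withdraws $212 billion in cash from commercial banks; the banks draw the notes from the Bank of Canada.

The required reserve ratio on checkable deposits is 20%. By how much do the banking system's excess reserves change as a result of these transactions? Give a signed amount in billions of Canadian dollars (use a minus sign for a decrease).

-$290.8 billion

Government spending $45 billion: reserves +$45B, deposits +$45B.
Government account inflow $466 billion: reserves −$466B, deposits −$466B.
Asset purchase (from non-banks) $269.5 billion: reserves +$269.5B, deposits +$269.5B.
Currency withdrawal $212 billion: reserves −$212B, deposits −$212B.
Totals: Δreserves = −$363.5B, Δdeposits = −$363.5B.
Δrequired reserves = 20% × −$363.5B = −$72.7B.
Δexcess reserves = Δreserves − Δrequired = −$363.5B − (−$72.7B) = -$290.8 billion.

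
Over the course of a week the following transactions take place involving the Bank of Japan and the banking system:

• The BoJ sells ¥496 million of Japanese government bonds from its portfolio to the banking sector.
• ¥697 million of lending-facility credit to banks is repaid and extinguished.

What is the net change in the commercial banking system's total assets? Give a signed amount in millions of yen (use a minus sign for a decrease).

-¥697 million

OMO sale (to banks) ¥496 million: just an asset swap on bank balance sheets → 0.
Discount-window repayment ¥697 million: bank balance sheets shrink → −¥697M.
Net: 0 − 697 = -¥697 million.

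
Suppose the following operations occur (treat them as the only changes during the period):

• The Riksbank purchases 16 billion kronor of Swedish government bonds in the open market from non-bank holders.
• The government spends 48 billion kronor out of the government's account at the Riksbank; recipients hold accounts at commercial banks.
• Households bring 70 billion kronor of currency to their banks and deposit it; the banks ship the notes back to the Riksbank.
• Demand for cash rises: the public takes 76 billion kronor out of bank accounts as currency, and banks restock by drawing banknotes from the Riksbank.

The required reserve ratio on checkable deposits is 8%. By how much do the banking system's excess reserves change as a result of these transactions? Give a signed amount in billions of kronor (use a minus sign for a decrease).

Asset purchase (from non-banks) 16 billion kronor: reserves +16B, deposits +16B.
Government spending 48 billion kronor: reserves +48B, deposits +48B.
Currency deposit 70 billion kronor: reserves +70B, deposits +70B.
Currency withdrawal 76 billion kronor: reserves −76B, deposits −76B.
Totals: Δreserves = +58B, Δdeposits = +58B.
Δrequired reserves = 8% × +58B = +4.64B.
Δexcess reserves = Δreserves − Δrequired = +58B − (+4.64B) = +53.36 billion.

+53.36 billion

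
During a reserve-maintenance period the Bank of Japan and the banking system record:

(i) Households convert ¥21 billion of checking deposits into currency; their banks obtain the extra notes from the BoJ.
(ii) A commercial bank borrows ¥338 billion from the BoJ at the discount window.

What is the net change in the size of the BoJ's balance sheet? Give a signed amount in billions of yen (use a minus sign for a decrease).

+¥338 billion

BoJ balance sheet:
  Assets:      Loans to banks +¥338B
  Liabilities: Bank reserves +¥317B, Currency in circulation +¥21B
Change in total BoJ assets = +¥338 billion.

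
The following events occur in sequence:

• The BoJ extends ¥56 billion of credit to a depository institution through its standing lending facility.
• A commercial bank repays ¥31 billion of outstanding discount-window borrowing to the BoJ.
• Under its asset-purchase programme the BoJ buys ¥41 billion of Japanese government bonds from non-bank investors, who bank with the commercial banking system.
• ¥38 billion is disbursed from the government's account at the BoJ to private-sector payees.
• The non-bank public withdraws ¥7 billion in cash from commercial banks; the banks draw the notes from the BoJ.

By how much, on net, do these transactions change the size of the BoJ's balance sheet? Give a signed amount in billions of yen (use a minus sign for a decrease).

+¥66 billion

Discount-window loan ¥56 billion: a BoJ asset is acquired → +¥56B.
Discount-window repayment ¥31 billion: a BoJ asset is shed → −¥31B.
Asset purchase (from non-banks) ¥41 billion: a BoJ asset is acquired → +¥41B.
Government spending ¥38 billion: only the composition of liabilities changes → 0.
Currency withdrawal ¥7 billion: only the composition of liabilities changes → 0.
Net: 56 − 31 + 41 + 0 + 0 = +¥66 billion.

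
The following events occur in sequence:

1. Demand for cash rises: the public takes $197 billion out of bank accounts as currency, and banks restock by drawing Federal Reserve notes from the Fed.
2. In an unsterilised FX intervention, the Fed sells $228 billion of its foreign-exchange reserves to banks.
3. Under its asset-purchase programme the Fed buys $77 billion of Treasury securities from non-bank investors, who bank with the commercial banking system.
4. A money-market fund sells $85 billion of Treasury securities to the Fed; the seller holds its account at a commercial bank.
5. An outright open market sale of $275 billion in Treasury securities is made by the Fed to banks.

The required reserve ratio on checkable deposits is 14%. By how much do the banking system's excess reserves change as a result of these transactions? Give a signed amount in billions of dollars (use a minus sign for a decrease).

-$533.1 billion

Currency withdrawal $197 billion: reserves −$197B, deposits −$197B.
FX sale $228 billion: reserves −$228B, deposits 0.
Asset purchase (from non-banks) $77 billion: reserves +$77B, deposits +$77B.
Asset purchase (from non-banks) $85 billion: reserves +$85B, deposits +$85B.
OMO sale (to banks) $275 billion: reserves −$275B, deposits 0.
Totals: Δreserves = −$538B, Δdeposits = −$35B.
Δrequired reserves = 14% × −$35B = −$4.9B.
Δexcess reserves = Δreserves − Δrequired = −$538B − (−$4.9B) = -$533.1 billion.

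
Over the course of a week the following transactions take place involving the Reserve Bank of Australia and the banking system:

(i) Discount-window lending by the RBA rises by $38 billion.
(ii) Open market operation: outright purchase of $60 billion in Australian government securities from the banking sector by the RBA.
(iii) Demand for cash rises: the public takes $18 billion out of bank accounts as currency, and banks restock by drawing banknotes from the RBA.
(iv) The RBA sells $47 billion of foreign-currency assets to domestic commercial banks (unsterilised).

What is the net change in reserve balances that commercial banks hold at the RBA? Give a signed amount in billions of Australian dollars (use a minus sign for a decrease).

+$33 billion

Discount-window loan $38 billion: the loan is credited to the bank's reserve account → +$38B.
OMO purchase (from banks) $60 billion: the RBA pays by crediting reserve accounts → +$60B.
Currency withdrawal $18 billion: banks swap reserves for currency → −$18B.
FX sale $47 billion: the buying banks pay out of their reserve balances → −$47B.
Net: 38 + 60 − 18 − 47 = +$33 billion.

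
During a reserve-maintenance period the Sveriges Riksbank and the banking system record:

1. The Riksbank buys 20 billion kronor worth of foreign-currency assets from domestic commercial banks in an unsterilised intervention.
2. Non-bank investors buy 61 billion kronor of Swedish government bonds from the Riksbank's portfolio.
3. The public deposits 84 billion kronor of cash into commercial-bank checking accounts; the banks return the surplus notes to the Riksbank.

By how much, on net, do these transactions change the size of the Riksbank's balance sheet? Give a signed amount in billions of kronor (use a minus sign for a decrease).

-41 billion

FX purchase 20 billion kronor: a Riksbank asset is acquired → +20B.
Asset sale (to non-banks) 61 billion kronor: a Riksbank asset is shed → −61B.
Currency deposit 84 billion kronor: only the composition of liabilities changes → 0.
Net: 20 − 61 + 0 = -41 billion.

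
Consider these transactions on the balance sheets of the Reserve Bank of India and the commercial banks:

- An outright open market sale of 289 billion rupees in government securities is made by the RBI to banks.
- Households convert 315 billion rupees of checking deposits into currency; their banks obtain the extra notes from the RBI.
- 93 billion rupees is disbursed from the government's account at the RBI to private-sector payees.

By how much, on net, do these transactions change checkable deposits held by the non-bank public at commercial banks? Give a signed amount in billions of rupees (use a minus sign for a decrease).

-222 billion

OMO sale (to banks) 289 billion rupees: the counterparty is a bank, so public deposits are unchanged → 0.
Currency withdrawal 315 billion rupees: non-bank counterparties' bank balances fall → −315B.
Government spending 93 billion rupees: non-bank counterparties' bank balances rise → +93B.
Net: 0 − 315 + 93 = -222 billion.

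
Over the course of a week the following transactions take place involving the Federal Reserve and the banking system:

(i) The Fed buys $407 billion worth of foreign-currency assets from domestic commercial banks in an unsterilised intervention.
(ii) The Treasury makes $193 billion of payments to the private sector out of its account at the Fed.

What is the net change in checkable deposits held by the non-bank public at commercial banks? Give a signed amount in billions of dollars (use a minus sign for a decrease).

+$193 billion

FX purchase $407 billion: the counterparty is a bank, so public deposits are unchanged → 0.
Government spending $193 billion: non-bank counterparties' bank balances rise → +$193B.
Net: 0 + 193 = +$193 billion.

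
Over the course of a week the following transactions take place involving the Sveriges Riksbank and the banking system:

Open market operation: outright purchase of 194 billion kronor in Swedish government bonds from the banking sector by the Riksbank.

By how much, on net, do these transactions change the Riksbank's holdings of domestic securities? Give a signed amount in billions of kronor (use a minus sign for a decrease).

+194 billion

Riksbank balance sheet:
  Assets:      Securities +194B
  Liabilities: Bank reserves +194B
So the change in the Riksbank's holdings of domestic securities is +194 billion.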